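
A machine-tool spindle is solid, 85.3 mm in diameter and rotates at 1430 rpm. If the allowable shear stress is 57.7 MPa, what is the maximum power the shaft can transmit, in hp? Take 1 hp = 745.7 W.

J = πd⁴/32 = π(0.0853)⁴/32 = 5.198×10^-6 m⁴.
T_max = τ_allow·J/r = 5.77×10^7 × 5.198×10^-6 / 0.0427 = 7032 N·m.
ω = 2π·1430/60 = 149.7 rad/s, so P_max = T_max·ω = 1.053×10^6 W.

1410 hp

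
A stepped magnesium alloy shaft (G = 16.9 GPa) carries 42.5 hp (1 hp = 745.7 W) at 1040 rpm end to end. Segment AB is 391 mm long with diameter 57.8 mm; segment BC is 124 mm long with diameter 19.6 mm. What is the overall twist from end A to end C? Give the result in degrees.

ω = 2π·1040/60 = 108.9 rad/s, so T = P/ω = 42.5×745.7 / 108.9 = 291.0 N·m.
J_AB = π(0.0578)⁴/32 = 1.10×10^-6 m⁴; J_BC = π(0.0196)⁴/32 = 1.45×10^-8 m⁴.
θ = (T/G)·Σ L_i/J_i = (291.0/16.9×10⁹)·(0.391/1.10×10^-6 + 0.124/1.45×10^-8) = 0.1535 rad.

8.80°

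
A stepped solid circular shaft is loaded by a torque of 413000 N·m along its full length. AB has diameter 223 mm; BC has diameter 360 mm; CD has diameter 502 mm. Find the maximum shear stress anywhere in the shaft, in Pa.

Under the same torque, τ_max = 16T/(πd³) is largest where d is smallest — segment AB (d = 223 mm).
τ_max = 16·413000/(π·(0.223)³) = 1.897×10^8 Pa.

1.90e8 Pa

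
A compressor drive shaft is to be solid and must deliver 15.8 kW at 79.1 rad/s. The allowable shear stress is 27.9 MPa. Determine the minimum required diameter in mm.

ω = 79.1 rad/s, so T = P/ω = 15.8×10³ / 79.10 = 199.7 N·m.
For a solid shaft τ_max = 16T/(πd³), so d = (16T/(π τ_allow))^(1/3) = (16·199.7/(π·2.79×10^7))^(1/3) = 0.03316 m.

33.2 mm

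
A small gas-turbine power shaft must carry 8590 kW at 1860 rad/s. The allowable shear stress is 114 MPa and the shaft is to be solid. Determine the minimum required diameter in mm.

59.1 mm

ω = 1860 rad/s, so T = P/ω = 8590×10³ / 1860 = 4618 N·m.
For a solid shaft τ_max = 16T/(πd³), so d = (16T/(π τ_allow))^(1/3) = (16·4618/(π·1.14×10^8))^(1/3) = 0.05909 m.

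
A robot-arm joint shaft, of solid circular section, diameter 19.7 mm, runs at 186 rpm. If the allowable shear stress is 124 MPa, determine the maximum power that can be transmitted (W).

3630 W

J = πd⁴/32 = π(0.0197)⁴/32 = 1.479×10^-8 m⁴.
T_max = τ_allow·J/r = 1.24×10^8 × 1.479×10^-8 / 0.00985 = 186.1 N·m.
ω = 2π·186/60 = 19.48 rad/s, so P_max = T_max·ω = 3626 W.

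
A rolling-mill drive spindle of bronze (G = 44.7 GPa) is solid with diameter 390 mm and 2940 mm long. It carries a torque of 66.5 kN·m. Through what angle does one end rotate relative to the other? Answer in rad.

J = πd⁴/32 = π(0.390)⁴/32 = 2.271×10^-3 m⁴.
θ = T·L/(G·J) = 66500 × 2.94 / (44.7×10⁹ × 2.271×10^-3) = 1.926×10^-3 rad.

0.00193 rad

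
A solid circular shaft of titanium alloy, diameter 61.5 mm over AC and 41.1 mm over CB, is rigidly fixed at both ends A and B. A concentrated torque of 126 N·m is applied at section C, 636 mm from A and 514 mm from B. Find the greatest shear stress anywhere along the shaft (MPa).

2.21 MPa

Compatibility: T_A·a/J_AC = T_B·b/J_CB with T_A + T_B = T₀.
J_AC = 1.40×10^-6 m⁴, J_CB = 2.80×10^-7 m⁴, so T_A = T₀·(J_AC/a)/((J_AC/a)+(J_CB/b)) = 101.1 N·m, T_B = 24.94 N·m.
τ in each portion: τ_AC = 2.21×10^6 Pa, τ_CB = 1.83×10^6 Pa; maximum is in AC.
τ_max = T_AC·r/J = 101.1·0.0307/1.40×10^-6 = 2.213×10^6 Pa.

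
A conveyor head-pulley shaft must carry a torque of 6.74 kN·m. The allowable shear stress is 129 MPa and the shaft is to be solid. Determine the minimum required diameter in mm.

64.3 mm

For a solid shaft τ_max = 16T/(πd³), so d = (16T/(π τ_allow))^(1/3) = (16·6740/(π·1.29×10^8))^(1/3) = 0.06432 m.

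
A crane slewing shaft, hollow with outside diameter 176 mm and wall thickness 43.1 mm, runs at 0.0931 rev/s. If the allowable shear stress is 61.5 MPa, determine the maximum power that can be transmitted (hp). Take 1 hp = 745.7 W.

48.1 hp

J = π(d_o⁴ − d_i⁴)/32 = π(0.176⁴ − 0.0898⁴)/32 = 8.782×10^-5 m⁴.
T_max = τ_allow·J/r = 6.15×10^7 × 8.782×10^-5 / 0.0880 = 61370 N·m.
ω = 2π·0.0931 = 0.5850 rad/s, so P_max = T_max·ω = 3.590×10^4 W.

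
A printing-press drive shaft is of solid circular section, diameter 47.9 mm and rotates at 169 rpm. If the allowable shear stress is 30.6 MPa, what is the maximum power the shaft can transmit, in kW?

11.7 kW

J = πd⁴/32 = π(0.0479)⁴/32 = 5.168×10^-7 m⁴.
T_max = τ_allow·J/r = 3.06×10^7 × 5.168×10^-7 / 0.0239 = 660.3 N·m.
ω = 2π·169/60 = 17.70 rad/s, so P_max = T_max·ω = 1.169×10^4 W.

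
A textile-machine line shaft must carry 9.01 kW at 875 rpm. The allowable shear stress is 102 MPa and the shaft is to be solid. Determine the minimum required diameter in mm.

ω = 2π·875/60 = 91.63 rad/s, so T = P/ω = 9.01×10³ / 91.63 = 98.33 N·m.
For a solid shaft τ_max = 16T/(πd³), so d = (16T/(π τ_allow))^(1/3) = (16·98.33/(π·1.02×10^8))^(1/3) = 0.01700 m.

17.0 mm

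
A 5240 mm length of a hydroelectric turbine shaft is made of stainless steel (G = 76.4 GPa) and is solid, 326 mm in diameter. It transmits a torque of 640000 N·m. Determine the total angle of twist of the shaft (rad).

0.0396 rad

J = πd⁴/32 = π(0.326)⁴/32 = 1.109×10^-3 m⁴.
θ = T·L/(G·J) = 640000 × 5.24 / (76.4×10⁹ × 1.109×10^-3) = 0.03959 rad.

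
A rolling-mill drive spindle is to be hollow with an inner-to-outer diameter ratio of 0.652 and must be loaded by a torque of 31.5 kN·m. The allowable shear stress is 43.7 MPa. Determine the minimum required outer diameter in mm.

165 mm

For a hollow shaft with d_i/d_o = 0.652: τ_max = 16T/(π d_o³ (1−k⁴)), so d_o = [16T/(π τ_allow (1−k⁴))]^(1/3) = [16·31500/(π·4.37×10^7·0.8193)]^(1/3) = 0.1649 m.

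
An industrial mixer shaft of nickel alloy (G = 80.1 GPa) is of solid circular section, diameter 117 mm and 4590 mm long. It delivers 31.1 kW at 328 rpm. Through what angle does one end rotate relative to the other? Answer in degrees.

ω = 2π·328/60 = 34.35 rad/s, so T = P/ω = 31.1×10³ / 34.35 = 905.4 N·m.
J = πd⁴/32 = π(0.117)⁴/32 = 1.840×10^-5 m⁴.
θ = T·L/(G·J) = 905.4 × 4.59 / (80.1×10⁹ × 1.840×10^-5) = 2.820×10^-3 rad.

0.162°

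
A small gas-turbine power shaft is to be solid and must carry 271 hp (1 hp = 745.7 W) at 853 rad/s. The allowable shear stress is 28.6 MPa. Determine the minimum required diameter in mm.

ω = 853 rad/s, so T = P/ω = 271×745.7 / 853.0 = 236.9 N·m.
For a solid shaft τ_max = 16T/(πd³), so d = (16T/(π τ_allow))^(1/3) = (16·236.9/(π·2.86×10^7))^(1/3) = 0.03481 m.

34.8 mm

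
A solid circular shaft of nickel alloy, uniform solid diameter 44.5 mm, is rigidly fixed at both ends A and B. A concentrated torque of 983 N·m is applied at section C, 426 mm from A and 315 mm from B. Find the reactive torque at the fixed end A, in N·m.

With uniform GJ and both ends fixed, compatibility θ_AC = θ_CB gives T_A·a = T_B·b, together with T_A + T_B = T₀.
T_A = T₀·b/(a+b) = 983.0·315/741.0 = 417.9 N·m; T_B = 565.1 N·m.

418 N·m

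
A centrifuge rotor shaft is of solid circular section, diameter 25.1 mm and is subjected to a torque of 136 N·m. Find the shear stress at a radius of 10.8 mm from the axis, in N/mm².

J = πd⁴/32 = π(0.0251)⁴/32 = 3.897×10^-8 m⁴.
Shear stress varies linearly with radius: τ = T·r/J = 136.0 × 0.0108 / 3.897×10^-8 = 3.769×10^7 Pa.

37.7 N/mm²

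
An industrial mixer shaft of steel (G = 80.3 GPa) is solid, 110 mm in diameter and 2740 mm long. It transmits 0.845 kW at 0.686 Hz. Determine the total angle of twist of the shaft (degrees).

ω = 2π·0.686 = 4.310 rad/s, so T = P/ω = 0.845×10³ / 4.310 = 196.0 N·m.
J = πd⁴/32 = π(0.110)⁴/32 = 1.437×10^-5 m⁴.
θ = T·L/(G·J) = 196.0 × 2.74 / (80.3×10⁹ × 1.437×10^-5) = 4.654×10^-4 rad.

0.0267°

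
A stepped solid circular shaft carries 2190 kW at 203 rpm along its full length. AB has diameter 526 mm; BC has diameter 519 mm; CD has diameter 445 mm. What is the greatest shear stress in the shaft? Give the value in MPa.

ω = 2π·203/60 = 21.26 rad/s, so T = P/ω = 2190×10³ / 21.26 = 103000 N·m.
Under the same torque, τ_max = 16T/(πd³) is largest where d is smallest — segment CD (d = 445 mm).
τ_max = 16·103000/(π·(0.445)³) = 5.954×10^6 Pa.

5.95 MPa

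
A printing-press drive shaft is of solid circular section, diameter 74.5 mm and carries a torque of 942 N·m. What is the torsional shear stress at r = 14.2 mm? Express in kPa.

J = πd⁴/32 = π(0.0745)⁴/32 = 3.024×10^-6 m⁴.
Shear stress varies linearly with radius: τ = T·r/J = 942.0 × 0.0142 / 3.024×10^-6 = 4.423×10^6 Pa.

4420 kPa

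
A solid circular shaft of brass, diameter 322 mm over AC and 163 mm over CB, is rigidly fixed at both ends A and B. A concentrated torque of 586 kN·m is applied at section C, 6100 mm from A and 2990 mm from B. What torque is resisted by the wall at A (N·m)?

Compatibility: T_A·a/J_AC = T_B·b/J_CB with T_A + T_B = T₀.
J_AC = 1.06×10^-3 m⁴, J_CB = 6.93×10^-5 m⁴, so T_A = T₀·(J_AC/a)/((J_AC/a)+(J_CB/b)) = 516800 N·m, T_B = 69230 N·m.

517000 N·m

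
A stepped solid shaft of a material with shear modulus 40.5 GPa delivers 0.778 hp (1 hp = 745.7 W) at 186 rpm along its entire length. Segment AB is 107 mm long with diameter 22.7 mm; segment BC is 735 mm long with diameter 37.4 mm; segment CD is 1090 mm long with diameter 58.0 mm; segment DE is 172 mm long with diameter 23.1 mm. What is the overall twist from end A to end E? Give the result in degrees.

ω = 2π·186/60 = 19.48 rad/s, so T = P/ω = 0.778×745.7 / 19.48 = 29.79 N·m.
J_AB = π(0.0227)⁴/32 = 2.61×10^-8 m⁴; J_BC = π(0.0374)⁴/32 = 1.92×10^-7 m⁴; J_CD = π(0.0580)⁴/32 = 1.11×10^-6 m⁴; J_DE = π(0.0231)⁴/32 = 2.80×10^-8 m⁴.
θ = (T/G)·Σ L_i/J_i = (29.79/40.5×10⁹)·(0.107/2.61×10^-8 + 0.735/1.92×10^-7 + 1.09/1.11×10^-6 + 0.172/2.80×10^-8) = 0.01108 rad.

0.635°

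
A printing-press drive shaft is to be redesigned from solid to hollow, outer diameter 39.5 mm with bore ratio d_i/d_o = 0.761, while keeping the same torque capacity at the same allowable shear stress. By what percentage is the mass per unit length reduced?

Equal τ_max and T ⇒ the solid shaft needs d_s³ = d_o³(1−k⁴), so d_s = 39.5·(1−0.761⁴)^(1/3) = 34.47 mm.
Area ratio A_h/A_s = d_o²(1−k²)/d_s² = (1−k²)/(1−k⁴)^(2/3) = 0.5526.
Mass saving = 1 − 0.5526 = 44.7 %.

44.7 %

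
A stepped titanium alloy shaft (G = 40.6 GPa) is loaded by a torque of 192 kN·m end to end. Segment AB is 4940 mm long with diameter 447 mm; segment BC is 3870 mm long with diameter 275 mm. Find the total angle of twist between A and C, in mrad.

J_AB = π(0.447)⁴/32 = 3.92×10^-3 m⁴; J_BC = π(0.275)⁴/32 = 5.61×10^-4 m⁴.
θ = (T/G)·Σ L_i/J_i = (192000/40.6×10⁹)·(4.94/3.92×10^-3 + 3.87/5.61×10^-4) = 0.03856 rad.

38.6 mrad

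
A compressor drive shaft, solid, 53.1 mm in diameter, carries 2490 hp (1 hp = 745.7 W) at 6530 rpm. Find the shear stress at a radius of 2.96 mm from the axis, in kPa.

ω = 2π·6530/60 = 683.8 rad/s, so T = P/ω = 2490×745.7 / 683.8 = 2715 N·m.
J = πd⁴/32 = π(0.0531)⁴/32 = 7.805×10^-7 m⁴.
Shear stress varies linearly with radius: τ = T·r/J = 2715 × 0.00296 / 7.805×10^-7 = 1.030×10^7 Pa.

10300 kPa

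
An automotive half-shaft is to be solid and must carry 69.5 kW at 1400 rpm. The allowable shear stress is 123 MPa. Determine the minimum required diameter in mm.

ω = 2π·1400/60 = 146.6 rad/s, so T = P/ω = 69.5×10³ / 146.6 = 474.1 N·m.
For a solid shaft τ_max = 16T/(πd³), so d = (16T/(π τ_allow))^(1/3) = (16·474.1/(π·1.23×10^8))^(1/3) = 0.02698 m.

27.0 mm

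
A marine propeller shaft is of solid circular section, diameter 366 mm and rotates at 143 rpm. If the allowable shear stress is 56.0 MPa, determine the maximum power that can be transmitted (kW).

J = πd⁴/32 = π(0.366)⁴/32 = 1.762×10^-3 m⁴.
T_max = τ_allow·J/r = 5.60×10^7 × 1.762×10^-3 / 0.183 = 539100 N·m.
ω = 2π·143/60 = 14.97 rad/s, so P_max = T_max·ω = 8.073×10^6 W.

8070 kW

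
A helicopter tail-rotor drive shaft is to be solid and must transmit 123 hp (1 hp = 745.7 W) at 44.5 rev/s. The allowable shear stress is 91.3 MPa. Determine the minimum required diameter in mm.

26.4 mm

ω = 2π·44.5 = 279.6 rad/s, so T = P/ω = 123×745.7 / 279.6 = 328.0 N·m.
For a solid shaft τ_max = 16T/(πd³), so d = (16T/(π τ_allow))^(1/3) = (16·328.0/(π·9.13×10^7))^(1/3) = 0.02635 m.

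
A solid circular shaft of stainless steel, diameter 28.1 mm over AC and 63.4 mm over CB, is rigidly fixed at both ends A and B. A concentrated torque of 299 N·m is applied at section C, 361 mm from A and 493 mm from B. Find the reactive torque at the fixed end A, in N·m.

Compatibility: T_A·a/J_AC = T_B·b/J_CB with T_A + T_B = T₀.
J_AC = 6.12×10^-8 m⁴, J_CB = 1.59×10^-6 m⁴, so T_A = T₀·(J_AC/a)/((J_AC/a)+(J_CB/b)) = 14.97 N·m, T_B = 284.0 N·m.

15.0 N·m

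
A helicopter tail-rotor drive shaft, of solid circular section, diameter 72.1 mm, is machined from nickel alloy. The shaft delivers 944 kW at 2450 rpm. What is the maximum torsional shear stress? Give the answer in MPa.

50.0 MPa

ω = 2π·2450/60 = 256.6 rad/s, so T = P/ω = 944×10³ / 256.6 = 3679 N·m.
J = πd⁴/32 = π(0.0721)⁴/32 = 2.653×10^-6 m⁴.
τ_max = T·r/J = 3679 × 0.0360 / 2.653×10^-6 = 5.000×10^7 Pa.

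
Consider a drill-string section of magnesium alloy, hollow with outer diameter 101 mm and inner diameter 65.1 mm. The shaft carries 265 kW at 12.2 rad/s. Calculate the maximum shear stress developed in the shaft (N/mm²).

ω = 12.2 rad/s, so T = P/ω = 265×10³ / 12.20 = 21720 N·m.
J = π(d_o⁴ − d_i⁴)/32 = π(0.101⁴ − 0.0651⁴)/32 = 8.453×10^-6 m⁴.
τ_max = T·r/J = 21720 × 0.0505 / 8.453×10^-6 = 1.298×10^8 Pa.

130 N/mm²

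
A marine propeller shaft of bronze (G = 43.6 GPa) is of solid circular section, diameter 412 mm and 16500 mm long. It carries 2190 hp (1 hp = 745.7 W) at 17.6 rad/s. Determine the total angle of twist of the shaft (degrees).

0.711°

ω = 17.6 rad/s, so T = P/ω = 2190×745.7 / 17.60 = 92790 N·m.
J = πd⁴/32 = π(0.412)⁴/32 = 2.829×10^-3 m⁴.
θ = T·L/(G·J) = 92790 × 16.5 / (43.6×10⁹ × 2.829×10^-3) = 0.01241 rad.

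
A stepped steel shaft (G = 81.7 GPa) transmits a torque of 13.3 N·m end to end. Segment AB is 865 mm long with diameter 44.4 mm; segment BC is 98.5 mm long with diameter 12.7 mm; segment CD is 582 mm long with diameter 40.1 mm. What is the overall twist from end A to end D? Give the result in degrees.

J_AB = π(0.0444)⁴/32 = 3.82×10^-7 m⁴; J_BC = π(0.0127)⁴/32 = 2.55×10^-9 m⁴; J_CD = π(0.0401)⁴/32 = 2.54×10^-7 m⁴.
θ = (T/G)·Σ L_i/J_i = (13.30/81.7×10⁹)·(0.865/3.82×10^-7 + 0.0985/2.55×10^-9 + 0.582/2.54×10^-7) = 7.021×10^-3 rad.

0.402°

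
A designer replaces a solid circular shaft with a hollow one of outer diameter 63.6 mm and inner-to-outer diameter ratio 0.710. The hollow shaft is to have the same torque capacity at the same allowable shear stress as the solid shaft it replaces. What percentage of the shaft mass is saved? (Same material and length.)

Equal τ_max and T ⇒ the solid shaft needs d_s³ = d_o³(1−k⁴), so d_s = 63.6·(1−0.710⁴)^(1/3) = 57.68 mm.
Area ratio A_h/A_s = d_o²(1−k²)/d_s² = (1−k²)/(1−k⁴)^(2/3) = 0.6029.
Mass saving = 1 − 0.6029 = 39.7 %.

39.7 %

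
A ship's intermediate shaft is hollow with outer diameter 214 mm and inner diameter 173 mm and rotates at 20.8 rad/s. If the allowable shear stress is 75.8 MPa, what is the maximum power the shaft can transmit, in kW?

1740 kW

J = π(d_o⁴ − d_i⁴)/32 = π(0.214⁴ − 0.173⁴)/32 = 1.180×10^-4 m⁴.
T_max = τ_allow·J/r = 7.58×10^7 × 1.180×10^-4 / 0.107 = 83560 N·m.
ω = 20.8 rad/s, so P_max = T_max·ω = 1.738×10^6 W.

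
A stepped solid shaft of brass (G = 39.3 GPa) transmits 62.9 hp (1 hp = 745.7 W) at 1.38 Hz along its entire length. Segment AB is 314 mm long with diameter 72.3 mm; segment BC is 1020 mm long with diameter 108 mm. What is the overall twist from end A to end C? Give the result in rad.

ω = 2π·1.38 = 8.671 rad/s, so T = P/ω = 62.9×745.7 / 8.671 = 5409 N·m.
J_AB = π(0.0723)⁴/32 = 2.68×10^-6 m⁴; J_BC = π(0.108)⁴/32 = 1.34×10^-5 m⁴.
θ = (T/G)·Σ L_i/J_i = (5409/39.3×10⁹)·(0.314/2.68×10^-6 + 1.02/1.34×10^-5) = 0.02662 rad.

0.0266 rad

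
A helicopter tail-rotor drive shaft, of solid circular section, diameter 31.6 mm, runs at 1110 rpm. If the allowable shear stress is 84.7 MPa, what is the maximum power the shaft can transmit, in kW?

J = πd⁴/32 = π(0.0316)⁴/32 = 9.789×10^-8 m⁴.
T_max = τ_allow·J/r = 8.47×10^7 × 9.789×10^-8 / 0.0158 = 524.8 N·m.
ω = 2π·1110/60 = 116.2 rad/s, so P_max = T_max·ω = 6.100×10^4 W.

61.0 kW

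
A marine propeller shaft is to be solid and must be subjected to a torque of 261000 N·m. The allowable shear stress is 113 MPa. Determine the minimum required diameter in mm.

227 mm

For a solid shaft τ_max = 16T/(πd³), so d = (16T/(π τ_allow))^(1/3) = (16·261000/(π·1.13×10^8))^(1/3) = 0.2274 m.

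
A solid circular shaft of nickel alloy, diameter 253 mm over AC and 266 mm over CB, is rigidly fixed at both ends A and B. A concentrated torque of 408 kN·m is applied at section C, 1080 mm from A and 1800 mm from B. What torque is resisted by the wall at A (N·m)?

235000 N·m

Compatibility: T_A·a/J_AC = T_B·b/J_CB with T_A + T_B = T₀.
J_AC = 4.02×10^-4 m⁴, J_CB = 4.92×10^-4 m⁴, so T_A = T₀·(J_AC/a)/((J_AC/a)+(J_CB/b)) = 235400 N·m, T_B = 172600 N·m.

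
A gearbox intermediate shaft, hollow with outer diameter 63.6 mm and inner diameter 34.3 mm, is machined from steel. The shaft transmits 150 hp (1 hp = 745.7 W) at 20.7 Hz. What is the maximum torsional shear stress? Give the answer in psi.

2700 psi

ω = 2π·20.7 = 130.1 rad/s, so T = P/ω = 150×745.7 / 130.1 = 860.0 N·m.
J = π(d_o⁴ − d_i⁴)/32 = π(0.0636⁴ − 0.0343⁴)/32 = 1.470×10^-6 m⁴.
τ_max = T·r/J = 860.0 × 0.0318 / 1.470×10^-6 = 1.860×10^7 Pa.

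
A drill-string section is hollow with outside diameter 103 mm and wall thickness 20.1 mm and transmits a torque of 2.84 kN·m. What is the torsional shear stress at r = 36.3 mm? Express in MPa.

J = π(d_o⁴ − d_i⁴)/32 = π(0.103⁴ − 0.0628⁴)/32 = 9.523×10^-6 m⁴.
Shear stress varies linearly with radius: τ = T·r/J = 2840 × 0.0363 / 9.523×10^-6 = 1.083×10^7 Pa.

10.8 MPa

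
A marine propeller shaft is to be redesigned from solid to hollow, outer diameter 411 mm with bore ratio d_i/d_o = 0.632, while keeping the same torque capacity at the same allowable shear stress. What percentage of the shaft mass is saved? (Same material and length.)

Equal τ_max and T ⇒ the solid shaft needs d_s³ = d_o³(1−k⁴), so d_s = 411·(1−0.632⁴)^(1/3) = 387.9 mm.
Area ratio A_h/A_s = d_o²(1−k²)/d_s² = (1−k²)/(1−k⁴)^(2/3) = 0.6744.
Mass saving = 1 − 0.6744 = 32.6 %.

32.6 %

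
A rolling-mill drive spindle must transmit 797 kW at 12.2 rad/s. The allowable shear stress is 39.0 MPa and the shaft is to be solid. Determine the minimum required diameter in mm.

204 mm

ω = 12.2 rad/s, so T = P/ω = 797×10³ / 12.20 = 65330 N·m.
For a solid shaft τ_max = 16T/(πd³), so d = (16T/(π τ_allow))^(1/3) = (16·65330/(π·3.90×10^7))^(1/3) = 0.2043 m.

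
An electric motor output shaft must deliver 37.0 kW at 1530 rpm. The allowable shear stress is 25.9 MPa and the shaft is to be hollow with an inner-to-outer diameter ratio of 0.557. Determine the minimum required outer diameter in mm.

36.9 mm

ω = 2π·1530/60 = 160.2 rad/s, so T = P/ω = 37.0×10³ / 160.2 = 230.9 N·m.
For a hollow shaft with d_i/d_o = 0.557: τ_max = 16T/(π d_o³ (1−k⁴)), so d_o = [16T/(π τ_allow (1−k⁴))]^(1/3) = [16·230.9/(π·2.59×10^7·0.9037)]^(1/3) = 0.03690 m.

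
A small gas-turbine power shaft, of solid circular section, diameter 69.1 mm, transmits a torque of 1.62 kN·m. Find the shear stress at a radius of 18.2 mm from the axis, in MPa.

J = πd⁴/32 = π(0.0691)⁴/32 = 2.238×10^-6 m⁴.
Shear stress varies linearly with radius: τ = T·r/J = 1620 × 0.0182 / 2.238×10^-6 = 1.317×10^7 Pa.

13.2 MPa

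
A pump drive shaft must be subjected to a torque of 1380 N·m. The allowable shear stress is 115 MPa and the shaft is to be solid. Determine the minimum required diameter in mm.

For a solid shaft τ_max = 16T/(πd³), so d = (16T/(π τ_allow))^(1/3) = (16·1380/(π·1.15×10^8))^(1/3) = 0.03939 m.

39.4 mm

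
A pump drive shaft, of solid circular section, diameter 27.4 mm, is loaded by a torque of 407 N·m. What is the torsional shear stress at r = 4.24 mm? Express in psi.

4520 psi

J = πd⁴/32 = π(0.0274)⁴/32 = 5.534×10^-8 m⁴.
Shear stress varies linearly with radius: τ = T·r/J = 407.0 × 0.00424 / 5.534×10^-8 = 3.119×10^7 Pa.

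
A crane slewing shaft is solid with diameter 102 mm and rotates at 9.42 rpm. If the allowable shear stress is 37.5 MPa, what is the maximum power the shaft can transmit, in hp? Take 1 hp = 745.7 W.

10.3 hp

J = πd⁴/32 = π(0.102)⁴/32 = 1.063×10^-5 m⁴.
T_max = τ_allow·J/r = 3.75×10^7 × 1.063×10^-5 / 0.0510 = 7814 N·m.
ω = 2π·9.42/60 = 0.9865 rad/s, so P_max = T_max·ω = 7708 W.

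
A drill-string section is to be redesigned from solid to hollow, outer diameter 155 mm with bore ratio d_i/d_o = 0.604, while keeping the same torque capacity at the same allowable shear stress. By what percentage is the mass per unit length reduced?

Equal τ_max and T ⇒ the solid shaft needs d_s³ = d_o³(1−k⁴), so d_s = 155·(1−0.604⁴)^(1/3) = 147.8 mm.
Area ratio A_h/A_s = d_o²(1−k²)/d_s² = (1−k²)/(1−k⁴)^(2/3) = 0.6986.
Mass saving = 1 − 0.6986 = 30.1 %.

30.1 %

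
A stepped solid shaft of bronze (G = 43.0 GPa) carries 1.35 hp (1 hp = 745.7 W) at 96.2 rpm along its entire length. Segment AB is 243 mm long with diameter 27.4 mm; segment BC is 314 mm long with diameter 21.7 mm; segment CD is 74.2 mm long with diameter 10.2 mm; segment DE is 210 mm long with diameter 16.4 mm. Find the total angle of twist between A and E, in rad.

ω = 2π·96.2/60 = 10.07 rad/s, so T = P/ω = 1.35×745.7 / 10.07 = 99.93 N·m.
J_AB = π(0.0274)⁴/32 = 5.53×10^-8 m⁴; J_BC = π(0.0217)⁴/32 = 2.18×10^-8 m⁴; J_CD = π(0.0102)⁴/32 = 1.06×10^-9 m⁴; J_DE = π(0.0164)⁴/32 = 7.10×10^-9 m⁴.
θ = (T/G)·Σ L_i/J_i = (99.93/43.0×10⁹)·(0.243/5.53×10^-8 + 0.314/2.18×10^-8 + 0.0742/1.06×10^-9 + 0.210/7.10×10^-9) = 0.2747 rad.

0.275 rad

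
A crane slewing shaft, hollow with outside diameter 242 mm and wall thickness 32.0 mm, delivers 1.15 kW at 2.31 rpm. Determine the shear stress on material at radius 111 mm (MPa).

2.22 MPa

ω = 2π·2.31/60 = 0.2419 rad/s, so T = P/ω = 1.15×10³ / 0.2419 = 4754 N·m.
J = π(d_o⁴ − d_i⁴)/32 = π(0.242⁴ − 0.178⁴)/32 = 2.382×10^-4 m⁴.
Shear stress varies linearly with radius: τ = T·r/J = 4754 × 0.111 / 2.382×10^-4 = 2.216×10^6 Pa.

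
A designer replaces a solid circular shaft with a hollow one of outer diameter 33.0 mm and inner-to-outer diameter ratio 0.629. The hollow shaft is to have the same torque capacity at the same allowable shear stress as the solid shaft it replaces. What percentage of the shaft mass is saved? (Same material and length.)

32.3 %

Equal τ_max and T ⇒ the solid shaft needs d_s³ = d_o³(1−k⁴), so d_s = 33.0·(1−0.629⁴)^(1/3) = 31.18 mm.
Area ratio A_h/A_s = d_o²(1−k²)/d_s² = (1−k²)/(1−k⁴)^(2/3) = 0.6770.
Mass saving = 1 − 0.6770 = 32.3 %.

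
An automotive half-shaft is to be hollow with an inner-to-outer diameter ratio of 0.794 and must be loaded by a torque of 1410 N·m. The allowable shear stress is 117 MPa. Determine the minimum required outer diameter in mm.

46.7 mm

For a hollow shaft with d_i/d_o = 0.794: τ_max = 16T/(π d_o³ (1−k⁴)), so d_o = [16T/(π τ_allow (1−k⁴))]^(1/3) = [16·1410/(π·1.17×10^8·0.6026)]^(1/3) = 0.04670 m.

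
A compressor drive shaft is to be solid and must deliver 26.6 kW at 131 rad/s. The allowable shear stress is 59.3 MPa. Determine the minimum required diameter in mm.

ω = 131 rad/s, so T = P/ω = 26.6×10³ / 131.0 = 203.1 N·m.
For a solid shaft τ_max = 16T/(πd³), so d = (16T/(π τ_allow))^(1/3) = (16·203.1/(π·5.93×10^7))^(1/3) = 0.02593 m.

25.9 mm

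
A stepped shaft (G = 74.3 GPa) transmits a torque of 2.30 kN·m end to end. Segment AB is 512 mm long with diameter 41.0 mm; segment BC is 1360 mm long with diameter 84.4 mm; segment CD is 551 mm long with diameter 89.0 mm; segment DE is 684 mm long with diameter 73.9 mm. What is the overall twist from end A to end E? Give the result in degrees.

J_AB = π(0.0410)⁴/32 = 2.77×10^-7 m⁴; J_BC = π(0.0844)⁴/32 = 4.98×10^-6 m⁴; J_CD = π(0.0890)⁴/32 = 6.16×10^-6 m⁴; J_DE = π(0.0739)⁴/32 = 2.93×10^-6 m⁴.
θ = (T/G)·Σ L_i/J_i = (2300/74.3×10⁹)·(0.512/2.77×10^-7 + 1.36/4.98×10^-6 + 0.551/6.16×10^-6 + 0.684/2.93×10^-6) = 0.07558 rad.

4.33°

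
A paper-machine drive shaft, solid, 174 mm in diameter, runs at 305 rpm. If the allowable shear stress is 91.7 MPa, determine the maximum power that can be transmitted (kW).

3030 kW

J = πd⁴/32 = π(0.174)⁴/32 = 8.999×10^-5 m⁴.
T_max = τ_allow·J/r = 9.17×10^7 × 8.999×10^-5 / 0.0870 = 94850 N·m.
ω = 2π·305/60 = 31.94 rad/s, so P_max = T_max·ω = 3.030×10^6 W.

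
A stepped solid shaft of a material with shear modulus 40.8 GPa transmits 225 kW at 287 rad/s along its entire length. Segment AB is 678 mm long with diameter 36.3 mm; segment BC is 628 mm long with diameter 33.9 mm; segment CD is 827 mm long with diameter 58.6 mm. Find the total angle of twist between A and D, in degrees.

10.5°

ω = 287 rad/s, so T = P/ω = 225×10³ / 287.0 = 784.0 N·m.
J_AB = π(0.0363)⁴/32 = 1.70×10^-7 m⁴; J_BC = π(0.0339)⁴/32 = 1.30×10^-7 m⁴; J_CD = π(0.0586)⁴/32 = 1.16×10^-6 m⁴.
θ = (T/G)·Σ L_i/J_i = (784.0/40.8×10⁹)·(0.678/1.70×10^-7 + 0.628/1.30×10^-7 + 0.827/1.16×10^-6) = 0.1832 rad.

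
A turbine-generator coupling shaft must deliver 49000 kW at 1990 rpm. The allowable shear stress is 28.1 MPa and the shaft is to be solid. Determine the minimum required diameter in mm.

349 mm

ω = 2π·1990/60 = 208.4 rad/s, so T = P/ω = 49000×10³ / 208.4 = 235100 N·m.
For a solid shaft τ_max = 16T/(πd³), so d = (16T/(π τ_allow))^(1/3) = (16·235100/(π·2.81×10^7))^(1/3) = 0.3493 m.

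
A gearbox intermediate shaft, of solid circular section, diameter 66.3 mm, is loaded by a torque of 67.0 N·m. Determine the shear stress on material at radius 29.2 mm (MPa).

J = πd⁴/32 = π(0.0663)⁴/32 = 1.897×10^-6 m⁴.
Shear stress varies linearly with radius: τ = T·r/J = 67.00 × 0.0292 / 1.897×10^-6 = 1.031×10^6 Pa.

1.03 MPa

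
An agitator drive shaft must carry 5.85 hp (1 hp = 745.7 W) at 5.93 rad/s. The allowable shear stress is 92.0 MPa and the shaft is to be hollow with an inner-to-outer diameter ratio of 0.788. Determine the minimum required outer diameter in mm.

ω = 5.93 rad/s, so T = P/ω = 5.85×745.7 / 5.930 = 735.6 N·m.
For a hollow shaft with d_i/d_o = 0.788: τ_max = 16T/(π d_o³ (1−k⁴)), so d_o = [16T/(π τ_allow (1−k⁴))]^(1/3) = [16·735.6/(π·9.20×10^7·0.6144)]^(1/3) = 0.04047 m.

40.5 mm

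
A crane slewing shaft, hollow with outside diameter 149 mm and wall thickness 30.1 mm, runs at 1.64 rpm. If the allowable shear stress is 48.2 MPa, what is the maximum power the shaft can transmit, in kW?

4.70 kW

J = π(d_o⁴ − d_i⁴)/32 = π(0.149⁴ − 0.0888⁴)/32 = 4.228×10^-5 m⁴.
T_max = τ_allow·J/r = 4.82×10^7 × 4.228×10^-5 / 0.0745 = 27360 N·m.
ω = 2π·1.64/60 = 0.1717 rad/s, so P_max = T_max·ω = 4698 W.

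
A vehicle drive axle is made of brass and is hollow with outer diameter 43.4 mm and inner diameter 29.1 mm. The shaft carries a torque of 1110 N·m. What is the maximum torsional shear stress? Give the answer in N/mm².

86.7 N/mm²

J = π(d_o⁴ − d_i⁴)/32 = π(0.0434⁴ − 0.0291⁴)/32 = 2.779×10^-7 m⁴.
τ_max = T·r/J = 1110 × 0.0217 / 2.779×10^-7 = 8.667×10^7 Pa.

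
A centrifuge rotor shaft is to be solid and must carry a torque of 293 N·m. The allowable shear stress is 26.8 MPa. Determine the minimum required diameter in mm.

For a solid shaft τ_max = 16T/(πd³), so d = (16T/(π τ_allow))^(1/3) = (16·293.0/(π·2.68×10^7))^(1/3) = 0.03819 m.

38.2 mm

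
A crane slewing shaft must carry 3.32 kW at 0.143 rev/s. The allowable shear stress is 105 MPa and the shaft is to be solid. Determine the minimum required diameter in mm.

56.4 mm

ω = 2π·0.143 = 0.8985 rad/s, so T = P/ω = 3.32×10³ / 0.8985 = 3695 N·m.
For a solid shaft τ_max = 16T/(πd³), so d = (16T/(π τ_allow))^(1/3) = (16·3695/(π·1.05×10^8))^(1/3) = 0.05638 m.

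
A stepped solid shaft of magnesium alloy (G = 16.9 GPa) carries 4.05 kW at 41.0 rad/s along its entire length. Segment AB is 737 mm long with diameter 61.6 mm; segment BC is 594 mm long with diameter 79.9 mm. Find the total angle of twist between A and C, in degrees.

ω = 41.0 rad/s, so T = P/ω = 4.05×10³ / 41.00 = 98.78 N·m.
J_AB = π(0.0616)⁴/32 = 1.41×10^-6 m⁴; J_BC = π(0.0799)⁴/32 = 4.00×10^-6 m⁴.
θ = (T/G)·Σ L_i/J_i = (98.78/16.9×10⁹)·(0.737/1.41×10^-6 + 0.594/4.00×10^-6) = 3.915×10^-3 rad.

0.224°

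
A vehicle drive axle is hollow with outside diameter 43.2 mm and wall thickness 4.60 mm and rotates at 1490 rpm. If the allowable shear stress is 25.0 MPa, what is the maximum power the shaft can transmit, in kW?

38.1 kW

J = π(d_o⁴ − d_i⁴)/32 = π(0.0432⁴ − 0.0340⁴)/32 = 2.107×10^-7 m⁴.
T_max = τ_allow·J/r = 2.50×10^7 × 2.107×10^-7 / 0.0216 = 243.9 N·m.
ω = 2π·1490/60 = 156.0 rad/s, so P_max = T_max·ω = 3.806×10^4 W.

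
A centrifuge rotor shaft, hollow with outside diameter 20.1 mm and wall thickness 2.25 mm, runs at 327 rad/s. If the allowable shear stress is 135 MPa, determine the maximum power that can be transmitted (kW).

44.8 kW

J = π(d_o⁴ − d_i⁴)/32 = π(0.0201⁴ − 0.0156⁴)/32 = 1.021×10^-8 m⁴.
T_max = τ_allow·J/r = 1.35×10^8 × 1.021×10^-8 / 0.0100 = 137.2 N·m.
ω = 327 rad/s, so P_max = T_max·ω = 4.485×10^4 W.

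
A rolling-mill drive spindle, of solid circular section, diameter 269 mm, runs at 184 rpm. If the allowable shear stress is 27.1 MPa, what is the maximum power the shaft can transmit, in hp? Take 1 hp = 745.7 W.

2680 hp

J = πd⁴/32 = π(0.269)⁴/32 = 5.141×10^-4 m⁴.
T_max = τ_allow·J/r = 2.71×10^7 × 5.141×10^-4 / 0.135 = 103600 N·m.
ω = 2π·184/60 = 19.27 rad/s, so P_max = T_max·ω = 1.996×10^6 W.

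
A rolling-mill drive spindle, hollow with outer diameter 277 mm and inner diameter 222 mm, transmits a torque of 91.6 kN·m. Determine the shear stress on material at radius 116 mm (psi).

4540 psi

J = π(d_o⁴ − d_i⁴)/32 = π(0.277⁴ − 0.222⁴)/32 = 3.395×10^-4 m⁴.
Shear stress varies linearly with radius: τ = T·r/J = 91600 × 0.116 / 3.395×10^-4 = 3.130×10^7 Pa.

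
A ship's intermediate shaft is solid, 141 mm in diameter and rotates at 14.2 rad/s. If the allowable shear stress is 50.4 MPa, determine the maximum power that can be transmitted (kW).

J = πd⁴/32 = π(0.141)⁴/32 = 3.880×10^-5 m⁴.
T_max = τ_allow·J/r = 5.04×10^7 × 3.880×10^-5 / 0.0705 = 27740 N·m.
ω = 14.2 rad/s, so P_max = T_max·ω = 3.939×10^5 W.

394 kW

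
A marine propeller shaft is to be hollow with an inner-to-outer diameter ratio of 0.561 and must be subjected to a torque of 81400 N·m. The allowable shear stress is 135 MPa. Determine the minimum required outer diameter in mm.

For a hollow shaft with d_i/d_o = 0.561: τ_max = 16T/(π d_o³ (1−k⁴)), so d_o = [16T/(π τ_allow (1−k⁴))]^(1/3) = [16·81400/(π·1.35×10^8·0.9010)]^(1/3) = 0.1505 m.

150 mm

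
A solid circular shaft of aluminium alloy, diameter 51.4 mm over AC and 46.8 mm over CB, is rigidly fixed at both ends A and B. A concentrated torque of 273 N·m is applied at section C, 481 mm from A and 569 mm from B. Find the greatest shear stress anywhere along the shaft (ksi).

0.939 ksi

Compatibility: T_A·a/J_AC = T_B·b/J_CB with T_A + T_B = T₀.
J_AC = 6.85×10^-7 m⁴, J_CB = 4.71×10^-7 m⁴, so T_A = T₀·(J_AC/a)/((J_AC/a)+(J_CB/b)) = 172.7 N·m, T_B = 100.3 N·m.
τ in each portion: τ_AC = 6.48×10^6 Pa, τ_CB = 4.98×10^6 Pa; maximum is in AC.
τ_max = T_AC·r/J = 172.7·0.0257/6.85×10^-7 = 6.476×10^6 Pa.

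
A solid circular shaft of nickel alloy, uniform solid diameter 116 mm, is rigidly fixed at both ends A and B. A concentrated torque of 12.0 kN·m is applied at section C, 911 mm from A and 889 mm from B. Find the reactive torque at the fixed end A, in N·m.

5930 N·m

With uniform GJ and both ends fixed, compatibility θ_AC = θ_CB gives T_A·a = T_B·b, together with T_A + T_B = T₀.
T_A = T₀·b/(a+b) = 12000·889/1800 = 5927 N·m; T_B = 6073 N·m.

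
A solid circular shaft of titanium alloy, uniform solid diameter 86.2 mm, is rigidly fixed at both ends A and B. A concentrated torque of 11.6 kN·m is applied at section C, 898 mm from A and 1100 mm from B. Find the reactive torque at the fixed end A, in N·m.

6390 N·m

With uniform GJ and both ends fixed, compatibility θ_AC = θ_CB gives T_A·a = T_B·b, together with T_A + T_B = T₀.
T_A = T₀·b/(a+b) = 11600·1100/1998 = 6386 N·m; T_B = 5214 N·m.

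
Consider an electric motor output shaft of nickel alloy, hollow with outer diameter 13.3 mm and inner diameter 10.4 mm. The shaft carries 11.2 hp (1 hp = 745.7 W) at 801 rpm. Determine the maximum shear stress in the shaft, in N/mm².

344 N/mm²

ω = 2π·801/60 = 83.88 rad/s, so T = P/ω = 11.2×745.7 / 83.88 = 99.57 N·m.
J = π(d_o⁴ − d_i⁴)/32 = π(0.0133⁴ − 0.0104⁴)/32 = 1.923×10^-9 m⁴.
τ_max = T·r/J = 99.57 × 0.00665 / 1.923×10^-9 = 3.443×10^8 Pa.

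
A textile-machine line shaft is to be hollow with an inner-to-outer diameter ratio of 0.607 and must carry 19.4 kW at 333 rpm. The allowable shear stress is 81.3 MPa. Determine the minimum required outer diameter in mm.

34.3 mm

ω = 2π·333/60 = 34.87 rad/s, so T = P/ω = 19.4×10³ / 34.87 = 556.3 N·m.
For a hollow shaft with d_i/d_o = 0.607: τ_max = 16T/(π d_o³ (1−k⁴)), so d_o = [16T/(π τ_allow (1−k⁴))]^(1/3) = [16·556.3/(π·8.13×10^7·0.8642)]^(1/3) = 0.03429 m.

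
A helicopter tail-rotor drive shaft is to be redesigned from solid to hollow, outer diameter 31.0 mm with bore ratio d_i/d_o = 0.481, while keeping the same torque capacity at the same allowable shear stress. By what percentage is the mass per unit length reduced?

Equal τ_max and T ⇒ the solid shaft needs d_s³ = d_o³(1−k⁴), so d_s = 31.0·(1−0.481⁴)^(1/3) = 30.44 mm.
Area ratio A_h/A_s = d_o²(1−k²)/d_s² = (1−k²)/(1−k⁴)^(2/3) = 0.7974.
Mass saving = 1 − 0.7974 = 20.3 %.

20.3 %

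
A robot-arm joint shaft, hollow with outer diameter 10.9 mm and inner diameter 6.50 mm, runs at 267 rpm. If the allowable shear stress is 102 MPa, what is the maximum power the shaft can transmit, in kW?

0.633 kW

J = π(d_o⁴ − d_i⁴)/32 = π(0.0109⁴ − 0.00650⁴)/32 = 1.211×10^-9 m⁴.
T_max = τ_allow·J/r = 1.02×10^8 × 1.211×10^-9 / 0.00545 = 22.66 N·m.
ω = 2π·267/60 = 27.96 rad/s, so P_max = T_max·ω = 633.5 W.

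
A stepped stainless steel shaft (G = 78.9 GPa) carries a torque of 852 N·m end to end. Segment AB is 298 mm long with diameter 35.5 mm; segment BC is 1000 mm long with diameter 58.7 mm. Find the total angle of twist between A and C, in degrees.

1.71°

J_AB = π(0.0355)⁴/32 = 1.56×10^-7 m⁴; J_BC = π(0.0587)⁴/32 = 1.17×10^-6 m⁴.
θ = (T/G)·Σ L_i/J_i = (852.0/78.9×10⁹)·(0.298/1.56×10^-7 + 1.00/1.17×10^-6) = 0.02990 rad.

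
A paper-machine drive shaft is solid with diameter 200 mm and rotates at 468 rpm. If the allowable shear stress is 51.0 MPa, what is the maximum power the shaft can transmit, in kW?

3930 kW

J = πd⁴/32 = π(0.200)⁴/32 = 1.571×10^-4 m⁴.
T_max = τ_allow·J/r = 5.10×10^7 × 1.571×10^-4 / 0.100 = 80110 N·m.
ω = 2π·468/60 = 49.01 rad/s, so P_max = T_max·ω = 3.926×10^6 W.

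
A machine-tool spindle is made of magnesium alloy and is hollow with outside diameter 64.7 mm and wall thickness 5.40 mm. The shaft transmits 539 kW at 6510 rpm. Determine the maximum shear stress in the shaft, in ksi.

ω = 2π·6510/60 = 681.7 rad/s, so T = P/ω = 539×10³ / 681.7 = 790.6 N·m.
J = π(d_o⁴ − d_i⁴)/32 = π(0.0647⁴ − 0.0539⁴)/32 = 8.917×10^-7 m⁴.
τ_max = T·r/J = 790.6 × 0.0324 / 8.917×10^-7 = 2.868×10^7 Pa.

4.16 ksi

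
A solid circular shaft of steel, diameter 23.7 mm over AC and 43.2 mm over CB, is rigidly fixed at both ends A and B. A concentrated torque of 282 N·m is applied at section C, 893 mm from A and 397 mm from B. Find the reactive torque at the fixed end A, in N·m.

Compatibility: T_A·a/J_AC = T_B·b/J_CB with T_A + T_B = T₀.
J_AC = 3.10×10^-8 m⁴, J_CB = 3.42×10^-7 m⁴, so T_A = T₀·(J_AC/a)/((J_AC/a)+(J_CB/b)) = 10.92 N·m, T_B = 271.1 N·m.

10.9 N·m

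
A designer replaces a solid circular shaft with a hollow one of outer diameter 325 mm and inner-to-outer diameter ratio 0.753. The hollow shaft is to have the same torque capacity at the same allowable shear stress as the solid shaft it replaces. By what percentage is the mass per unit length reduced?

Equal τ_max and T ⇒ the solid shaft needs d_s³ = d_o³(1−k⁴), so d_s = 325·(1−0.753⁴)^(1/3) = 285.6 mm.
Area ratio A_h/A_s = d_o²(1−k²)/d_s² = (1−k²)/(1−k⁴)^(2/3) = 0.5608.
Mass saving = 1 − 0.5608 = 43.9 %.

43.9 %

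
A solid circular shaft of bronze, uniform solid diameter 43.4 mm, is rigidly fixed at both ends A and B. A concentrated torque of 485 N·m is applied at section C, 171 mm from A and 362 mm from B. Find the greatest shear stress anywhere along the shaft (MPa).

20.5 MPa

With uniform GJ and both ends fixed, compatibility θ_AC = θ_CB gives T_A·a = T_B·b, together with T_A + T_B = T₀.
T_A = T₀·b/(a+b) = 485.0·362/533.0 = 329.4 N·m; T_B = 155.6 N·m.
τ in each portion: τ_AC = 2.05×10^7 Pa, τ_CB = 9.69×10^6 Pa; maximum is in AC.
τ_max = T_AC·r/J = 329.4·0.0217/3.48×10^-7 = 2.052×10^7 Pa.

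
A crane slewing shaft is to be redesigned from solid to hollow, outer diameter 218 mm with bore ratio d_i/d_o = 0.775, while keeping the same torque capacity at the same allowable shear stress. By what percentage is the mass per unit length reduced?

Equal τ_max and T ⇒ the solid shaft needs d_s³ = d_o³(1−k⁴), so d_s = 218·(1−0.775⁴)^(1/3) = 187.8 mm.
Area ratio A_h/A_s = d_o²(1−k²)/d_s² = (1−k²)/(1−k⁴)^(2/3) = 0.5382.
Mass saving = 1 − 0.5382 = 46.2 %.

46.2 %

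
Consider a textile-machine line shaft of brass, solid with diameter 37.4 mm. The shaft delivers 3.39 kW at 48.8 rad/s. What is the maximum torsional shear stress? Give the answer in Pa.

ω = 48.8 rad/s, so T = P/ω = 3.39×10³ / 48.80 = 69.47 N·m.
J = πd⁴/32 = π(0.0374)⁴/32 = 1.921×10^-7 m⁴.
τ_max = T·r/J = 69.47 × 0.0187 / 1.921×10^-7 = 6.763×10^6 Pa.

6.76e6 Pa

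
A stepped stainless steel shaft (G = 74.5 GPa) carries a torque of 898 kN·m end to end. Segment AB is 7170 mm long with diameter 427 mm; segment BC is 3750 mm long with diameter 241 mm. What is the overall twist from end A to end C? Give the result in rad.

J_AB = π(0.427)⁴/32 = 3.26×10^-3 m⁴; J_BC = π(0.241)⁴/32 = 3.31×10^-4 m⁴.
θ = (T/G)·Σ L_i/J_i = (898000/74.5×10⁹)·(7.17/3.26×10^-3 + 3.75/3.31×10^-4) = 0.1630 rad.

0.163 rad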